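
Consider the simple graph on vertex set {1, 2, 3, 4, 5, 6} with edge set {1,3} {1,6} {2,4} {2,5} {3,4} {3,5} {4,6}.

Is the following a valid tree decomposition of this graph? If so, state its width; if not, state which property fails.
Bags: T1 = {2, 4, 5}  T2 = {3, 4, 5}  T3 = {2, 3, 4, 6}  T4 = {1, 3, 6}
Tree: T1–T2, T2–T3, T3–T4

A tree decomposition must satisfy three properties: every vertex lies in some bag; for every edge, both endpoints lie together in some bag; and for every vertex, the bags containing it form a connected subtree. Here bags containing vertex 2 are not connected in the tree, so the decomposition is invalid.

No — bags containing vertex 2 are not connected in the tree.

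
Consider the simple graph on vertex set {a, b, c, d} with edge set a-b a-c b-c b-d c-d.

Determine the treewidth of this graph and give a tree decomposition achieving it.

Treewidth 2.
Bags: B1 = {a, b, c}  B2 = {b, c, d}
Tree: B1–B2

The largest bag has 3 vertices, giving width 2; this decomposition certifies tw(G) ≤ 2. On the other hand G contains the 3-clique {b, c, d}. A clique must lie in a single bag of any decomposition, so no decomposition can have width below 2. Hence tw(G) = 2 exactly.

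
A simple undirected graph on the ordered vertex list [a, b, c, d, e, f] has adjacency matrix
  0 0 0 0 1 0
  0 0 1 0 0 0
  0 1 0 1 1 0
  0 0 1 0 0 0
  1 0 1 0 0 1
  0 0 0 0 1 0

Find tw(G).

1

A width-1 tree decomposition is:
Bags: B1 = {c, d}  B2 = {c, e}  B3 = {a, e}  B4 = {b, c}  B5 = {e, f}
Tree: B1–B2, B2–B3, B1–B4, B2–B5
The largest bag has 2 vertices, giving width 1; this decomposition certifies tw(G) ≤ 1. Since G has at least one edge (e.g. d–c), it is not an edgeless graph, so tw(G) ≥ 1. The upper and lower bounds meet at 1, so that is the treewidth.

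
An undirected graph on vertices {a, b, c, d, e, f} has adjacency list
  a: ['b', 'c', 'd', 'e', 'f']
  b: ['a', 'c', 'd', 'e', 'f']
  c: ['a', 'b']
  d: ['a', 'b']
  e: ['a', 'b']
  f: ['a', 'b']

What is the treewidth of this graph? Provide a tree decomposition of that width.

Every bag has size at most 3, so the width is 3 − 1 = 2 and tw(G) ≤ 2. On the other hand G contains the 3-clique {a, b, d}. A clique must lie in a single bag of any decomposition, so no decomposition can have width below 2. The upper and lower bounds meet at 2, so that is the treewidth.

Treewidth 2.
One optimal decomposition is:
Bags: B1 = {a, b, d}  B2 = {a, b, f}  B3 = {a, b, e}  B4 = {a, b, c}
Tree: B1–B2, B2–B3, B1–B4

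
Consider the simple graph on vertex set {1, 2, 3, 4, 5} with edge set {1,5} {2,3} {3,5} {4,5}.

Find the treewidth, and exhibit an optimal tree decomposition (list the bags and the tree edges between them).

Every bag has size at most 2, so the width is 2 − 1 = 1 and tw(G) ≤ 1. Since G has at least one edge (e.g. 5–3), it is not an edgeless graph, so tw(G) ≥ 1. Hence tw(G) = 1 exactly.

Treewidth 1.
One such decomposition:
Bags: B1 = {3, 5}  B2 = {2, 3}  B3 = {4, 5}  B4 = {1, 5}
Tree: B1–B2, B1–B3, B3–B4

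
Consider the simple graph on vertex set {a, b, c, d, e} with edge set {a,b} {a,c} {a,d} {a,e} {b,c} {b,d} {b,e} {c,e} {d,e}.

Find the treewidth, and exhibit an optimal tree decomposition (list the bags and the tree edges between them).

Treewidth 3.
One optimal decomposition is:
Bags: B1 = {a, b, d, e}  B2 = {a, b, c, e}
Tree: B1–B2

Every bag has size at most 4, so the width is 4 − 1 = 3 and tw(G) ≤ 3. On the other hand G contains the 4-clique {a, b, d, e}. A clique must lie in a single bag of any decomposition, so no decomposition can have width below 3. The upper and lower bounds meet at 3, so that is the treewidth.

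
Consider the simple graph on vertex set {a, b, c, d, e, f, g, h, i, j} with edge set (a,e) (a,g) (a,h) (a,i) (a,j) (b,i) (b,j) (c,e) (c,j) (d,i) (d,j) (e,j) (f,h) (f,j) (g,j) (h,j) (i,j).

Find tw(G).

2

A width-2 tree decomposition is:
Bags: B1 = {a, g, j}  B2 = {a, i, j}  B3 = {a, h, j}  B4 = {f, h, j}  B5 = {d, i, j}  B6 = {a, e, j}  B7 = {c, e, j}  B8 = {b, i, j}
Tree: B1–B2, B1–B3, B3–B4, B2–B5, B1–B6, B6–B7, B2–B8
The largest bag has 3 vertices, giving width 2; this decomposition certifies tw(G) ≤ 2. On the other hand G contains the 3-clique {d, i, j}. A clique must lie in a single bag of any decomposition, so no decomposition can have width below 2. Therefore the treewidth is 2.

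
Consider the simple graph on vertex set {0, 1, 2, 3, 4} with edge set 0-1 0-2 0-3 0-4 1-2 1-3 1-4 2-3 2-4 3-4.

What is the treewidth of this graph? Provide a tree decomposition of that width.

Treewidth 4.
One such decomposition:
Bags: B1 = {0, 1, 2, 3, 4}
Tree: (single bag)

A single bag containing all 5 vertices is trivially a valid decomposition of width 4. Conversely, {0, 1, 2, 3, 4} is a clique of size 5, and the vertices of any clique must share a bag in every tree decomposition; so some bag has ≥ 5 vertices and tw(G) ≥ 4. Combining the bounds, tw(G) = 4.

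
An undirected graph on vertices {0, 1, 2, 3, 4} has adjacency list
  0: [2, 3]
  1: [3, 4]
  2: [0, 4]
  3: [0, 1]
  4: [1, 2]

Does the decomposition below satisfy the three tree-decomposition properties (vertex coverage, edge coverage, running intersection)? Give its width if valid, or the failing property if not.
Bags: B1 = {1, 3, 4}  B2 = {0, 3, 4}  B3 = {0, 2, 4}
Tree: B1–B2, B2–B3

Vertex coverage: the bags together contain {0, 1, 2, 3, 4}, the full vertex set. Edge coverage: each edge of G has both endpoints in at least one bag. Running intersection: for every vertex, the bags containing it form a connected subtree. All three properties hold, so this is a valid tree decomposition of width max|bag| − 1 = 2, and hence tw(G) ≤ 2.

Yes; width 2.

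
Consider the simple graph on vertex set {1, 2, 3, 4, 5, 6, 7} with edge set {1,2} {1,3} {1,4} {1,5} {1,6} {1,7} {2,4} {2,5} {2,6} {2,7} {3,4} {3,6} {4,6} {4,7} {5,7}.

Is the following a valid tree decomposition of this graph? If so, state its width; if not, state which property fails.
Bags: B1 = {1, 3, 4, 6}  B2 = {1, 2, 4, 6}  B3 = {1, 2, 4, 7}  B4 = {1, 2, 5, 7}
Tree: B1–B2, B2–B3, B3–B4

Yes; width 3.

Vertex coverage: the bags together contain {1, 2, 3, 4, 5, 6, 7}, the full vertex set. Edge coverage: each edge of G has both endpoints in at least one bag. Running intersection: for every vertex, the bags containing it form a connected subtree. All three properties hold, so this is a valid tree decomposition of width max|bag| − 1 = 3, and hence tw(G) ≤ 3.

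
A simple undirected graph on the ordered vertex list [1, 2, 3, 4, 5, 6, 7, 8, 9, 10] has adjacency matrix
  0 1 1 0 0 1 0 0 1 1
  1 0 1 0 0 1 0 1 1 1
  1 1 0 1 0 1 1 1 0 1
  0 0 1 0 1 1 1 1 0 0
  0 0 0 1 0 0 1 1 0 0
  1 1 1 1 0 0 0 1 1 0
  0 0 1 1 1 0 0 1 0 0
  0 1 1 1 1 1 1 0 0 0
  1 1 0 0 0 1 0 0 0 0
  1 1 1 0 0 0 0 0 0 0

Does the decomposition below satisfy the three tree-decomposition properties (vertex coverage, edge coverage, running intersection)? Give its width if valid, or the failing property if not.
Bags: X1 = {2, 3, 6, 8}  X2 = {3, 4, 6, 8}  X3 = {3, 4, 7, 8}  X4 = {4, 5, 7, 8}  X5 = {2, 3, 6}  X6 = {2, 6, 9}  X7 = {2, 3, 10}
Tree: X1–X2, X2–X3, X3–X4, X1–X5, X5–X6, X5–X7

A tree decomposition must satisfy three properties: every vertex lies in some bag; for every edge, both endpoints lie together in some bag; and for every vertex, the bags containing it form a connected subtree. Here vertex 1 appears in no bag, so the decomposition is invalid.

No — vertex 1 appears in no bag.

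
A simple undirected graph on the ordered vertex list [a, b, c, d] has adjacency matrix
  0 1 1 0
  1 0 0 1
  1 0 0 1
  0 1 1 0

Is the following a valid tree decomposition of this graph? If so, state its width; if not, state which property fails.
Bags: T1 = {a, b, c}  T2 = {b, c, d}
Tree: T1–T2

Yes; width 2.

Every vertex of G appears in some bag (union = {a, b, c, d}); every edge is covered by a bag; and for each vertex v the set of bags containing v is connected in the bag tree. The decomposition is therefore valid. The largest bag has 3 vertices, so the width is 2.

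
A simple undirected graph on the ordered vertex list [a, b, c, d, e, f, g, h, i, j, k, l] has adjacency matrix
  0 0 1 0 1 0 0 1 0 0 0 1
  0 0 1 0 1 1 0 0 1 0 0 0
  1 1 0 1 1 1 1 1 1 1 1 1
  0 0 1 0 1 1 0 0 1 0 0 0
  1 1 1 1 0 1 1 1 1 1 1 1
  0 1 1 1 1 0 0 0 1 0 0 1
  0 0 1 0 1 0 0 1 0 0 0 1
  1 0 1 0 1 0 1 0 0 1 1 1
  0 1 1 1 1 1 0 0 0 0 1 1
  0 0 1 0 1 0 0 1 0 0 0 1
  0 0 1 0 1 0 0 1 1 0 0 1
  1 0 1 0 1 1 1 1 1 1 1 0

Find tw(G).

A width-4 tree decomposition is:
Bags: B1 = {c, e, h, k, l}  B2 = {c, e, i, k, l}  B3 = {c, e, f, i, l}  B4 = {c, d, e, f, i}  B5 = {a, c, e, h, l}  B6 = {c, e, h, j, l}  B7 = {b, c, e, f, i}  B8 = {c, e, g, h, l}
Tree: B1–B2, B2–B3, B3–B4, B1–B5, B5–B6, B4–B7, B1–B8
The largest bag has 5 vertices, giving width 4; this decomposition certifies tw(G) ≤ 4. For the lower bound, the 5 vertices {c, d, e, f, i} are pairwise adjacent, and any tree decomposition puts a clique entirely inside one bag — forcing width ≥ 4. The upper and lower bounds meet at 4, so that is the treewidth.

4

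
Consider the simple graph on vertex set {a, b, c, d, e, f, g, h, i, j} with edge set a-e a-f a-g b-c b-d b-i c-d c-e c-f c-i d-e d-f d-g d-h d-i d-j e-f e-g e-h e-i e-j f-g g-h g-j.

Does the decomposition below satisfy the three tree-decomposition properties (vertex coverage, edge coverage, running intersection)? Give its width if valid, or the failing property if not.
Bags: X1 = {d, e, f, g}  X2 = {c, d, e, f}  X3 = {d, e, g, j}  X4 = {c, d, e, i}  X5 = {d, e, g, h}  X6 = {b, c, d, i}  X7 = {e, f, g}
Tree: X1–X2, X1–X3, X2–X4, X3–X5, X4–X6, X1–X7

A tree decomposition must satisfy three properties: every vertex lies in some bag; for every edge, both endpoints lie together in some bag; and for every vertex, the bags containing it form a connected subtree. Here vertex a appears in no bag, so the decomposition is invalid.

No — vertex a appears in no bag.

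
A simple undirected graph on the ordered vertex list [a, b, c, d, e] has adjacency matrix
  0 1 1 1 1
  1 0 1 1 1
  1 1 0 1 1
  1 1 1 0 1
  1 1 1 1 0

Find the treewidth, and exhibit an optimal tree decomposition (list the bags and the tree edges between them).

Treewidth 4.
Bags: B1 = {a, b, c, d, e}
Tree: (single bag)

With just one bag of size 5, the width is 5 − 1 = 4, so tw(G) ≤ 4. For the lower bound, the 5 vertices {a, b, c, d, e} are pairwise adjacent, and any tree decomposition puts a clique entirely inside one bag — forcing width ≥ 4. Therefore the treewidth is 4.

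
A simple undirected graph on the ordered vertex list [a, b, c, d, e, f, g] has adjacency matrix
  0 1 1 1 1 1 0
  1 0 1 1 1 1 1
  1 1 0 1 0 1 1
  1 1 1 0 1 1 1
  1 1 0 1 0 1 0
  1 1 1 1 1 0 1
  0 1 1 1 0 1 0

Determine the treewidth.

4

A width-4 tree decomposition is:
Bags: B1 = {b, c, d, f, g}  B2 = {a, b, c, d, f}  B3 = {a, b, d, e, f}
Tree: B1–B2, B2–B3
Each bag holds 5 vertices, so the decomposition has width 4, which upper-bounds the treewidth. On the other hand G contains the 5-clique {a, b, d, e, f}. A clique must lie in a single bag of any decomposition, so no decomposition can have width below 4. Hence tw(G) = 4 exactly.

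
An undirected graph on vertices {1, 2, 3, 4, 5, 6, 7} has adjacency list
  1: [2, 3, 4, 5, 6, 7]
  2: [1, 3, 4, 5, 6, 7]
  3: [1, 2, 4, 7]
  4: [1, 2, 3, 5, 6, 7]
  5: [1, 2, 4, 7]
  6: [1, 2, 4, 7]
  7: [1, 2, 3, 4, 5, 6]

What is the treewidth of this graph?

A width-4 tree decomposition is:
Bags: B1 = {1, 2, 4, 5, 7}  B2 = {1, 2, 3, 4, 7}  B3 = {1, 2, 4, 6, 7}
Tree: B1–B2, B2–B3
Every bag has size at most 5, so the width is 5 − 1 = 4 and tw(G) ≤ 4. On the other hand G contains the 5-clique {1, 2, 3, 4, 7}. A clique must lie in a single bag of any decomposition, so no decomposition can have width below 4. The upper and lower bounds meet at 4, so that is the treewidth.

4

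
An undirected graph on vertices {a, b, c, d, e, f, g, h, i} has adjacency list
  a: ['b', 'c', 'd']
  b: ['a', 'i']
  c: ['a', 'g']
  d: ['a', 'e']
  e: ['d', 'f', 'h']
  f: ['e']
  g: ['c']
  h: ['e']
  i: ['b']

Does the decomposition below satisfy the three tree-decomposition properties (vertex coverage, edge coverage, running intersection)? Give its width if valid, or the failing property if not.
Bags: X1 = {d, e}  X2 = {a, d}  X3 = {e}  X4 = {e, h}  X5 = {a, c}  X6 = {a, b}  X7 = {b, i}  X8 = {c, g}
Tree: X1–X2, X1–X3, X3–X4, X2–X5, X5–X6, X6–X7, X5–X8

No — vertex f appears in no bag.

A tree decomposition must satisfy three properties: every vertex lies in some bag; for every edge, both endpoints lie together in some bag; and for every vertex, the bags containing it form a connected subtree. Here vertex f appears in no bag, so the decomposition is invalid.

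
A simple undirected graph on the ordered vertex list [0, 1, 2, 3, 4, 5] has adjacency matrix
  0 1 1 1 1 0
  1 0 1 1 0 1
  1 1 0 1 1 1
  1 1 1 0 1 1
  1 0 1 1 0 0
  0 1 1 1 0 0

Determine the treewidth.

3

A width-3 tree decomposition is:
Bags: B1 = {1, 2, 3, 5}  B2 = {0, 1, 2, 3}  B3 = {0, 2, 3, 4}
Tree: B1–B2, B2–B3
Each bag holds 4 vertices, so the decomposition has width 3, which upper-bounds the treewidth. On the other hand G contains the 4-clique {0, 1, 2, 3}. A clique must lie in a single bag of any decomposition, so no decomposition can have width below 3. The upper and lower bounds meet at 3, so that is the treewidth.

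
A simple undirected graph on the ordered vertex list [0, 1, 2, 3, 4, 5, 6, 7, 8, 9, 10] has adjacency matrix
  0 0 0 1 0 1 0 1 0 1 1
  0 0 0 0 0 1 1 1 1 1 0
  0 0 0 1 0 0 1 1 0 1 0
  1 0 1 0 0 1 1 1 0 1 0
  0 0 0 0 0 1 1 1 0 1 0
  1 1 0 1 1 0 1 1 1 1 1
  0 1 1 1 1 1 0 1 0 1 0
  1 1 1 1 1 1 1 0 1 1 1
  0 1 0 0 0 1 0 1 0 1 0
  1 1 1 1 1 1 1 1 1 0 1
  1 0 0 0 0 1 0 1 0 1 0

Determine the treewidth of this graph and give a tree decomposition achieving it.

Every bag has size at most 5, so the width is 5 − 1 = 4 and tw(G) ≤ 4. Conversely, {2, 3, 6, 7, 9} is a clique of size 5, and the vertices of any clique must share a bag in every tree decomposition; so some bag has ≥ 5 vertices and tw(G) ≥ 4. The upper and lower bounds meet at 4, so that is the treewidth.

Treewidth 4.
One optimal decomposition is:
Bags: B1 = {3, 5, 6, 7, 9}  B2 = {0, 3, 5, 7, 9}  B3 = {0, 5, 7, 9, 10}  B4 = {4, 5, 6, 7, 9}  B5 = {1, 5, 6, 7, 9}  B6 = {1, 5, 7, 8, 9}  B7 = {2, 3, 6, 7, 9}
Tree: B1–B2, B2–B3, B1–B4, B1–B5, B5–B6, B1–B7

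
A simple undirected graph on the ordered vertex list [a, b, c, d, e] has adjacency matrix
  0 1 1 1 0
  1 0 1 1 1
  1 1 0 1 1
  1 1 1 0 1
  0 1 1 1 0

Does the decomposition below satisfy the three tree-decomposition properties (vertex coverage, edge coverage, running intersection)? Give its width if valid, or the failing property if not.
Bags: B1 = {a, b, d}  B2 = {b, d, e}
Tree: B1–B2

A tree decomposition must satisfy three properties: every vertex lies in some bag; for every edge, both endpoints lie together in some bag; and for every vertex, the bags containing it form a connected subtree. Here vertex c appears in no bag, so the decomposition is invalid.

No — vertex c appears in no bag.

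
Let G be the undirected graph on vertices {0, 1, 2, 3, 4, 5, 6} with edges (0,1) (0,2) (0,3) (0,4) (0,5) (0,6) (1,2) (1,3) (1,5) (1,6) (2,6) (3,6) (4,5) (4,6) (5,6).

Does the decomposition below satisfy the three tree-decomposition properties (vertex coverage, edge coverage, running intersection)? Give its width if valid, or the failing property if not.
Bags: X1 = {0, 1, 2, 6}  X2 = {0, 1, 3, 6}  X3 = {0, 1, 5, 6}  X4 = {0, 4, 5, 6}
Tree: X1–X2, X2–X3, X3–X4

Checking the three conditions: (i) the bags cover all of {0, 1, 2, 3, 4, 5, 6}; (ii) for each edge, some bag contains both endpoints; (iii) the bags containing any fixed vertex form a subtree. All hold, so the decomposition is valid with width 4 − 1 = 3.

Yes; width 3.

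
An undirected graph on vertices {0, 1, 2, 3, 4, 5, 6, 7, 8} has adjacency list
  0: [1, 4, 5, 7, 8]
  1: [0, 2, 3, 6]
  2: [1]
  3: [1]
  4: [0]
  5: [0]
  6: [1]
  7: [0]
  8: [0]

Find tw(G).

A width-1 tree decomposition is:
Bags: B1 = {0, 1}  B2 = {0, 4}  B3 = {0, 7}  B4 = {0, 8}  B5 = {0, 5}  B6 = {1, 2}  B7 = {1, 6}  B8 = {1, 3}
Tree: B1–B2, B1–B3, B2–B4, B2–B5, B1–B6, B6–B7, B7–B8
The largest bag has 2 vertices, giving width 1; this decomposition certifies tw(G) ≤ 1. Any graph with an edge has treewidth ≥ 1, and G has the edge 0–1. Hence tw(G) = 1 exactly.

1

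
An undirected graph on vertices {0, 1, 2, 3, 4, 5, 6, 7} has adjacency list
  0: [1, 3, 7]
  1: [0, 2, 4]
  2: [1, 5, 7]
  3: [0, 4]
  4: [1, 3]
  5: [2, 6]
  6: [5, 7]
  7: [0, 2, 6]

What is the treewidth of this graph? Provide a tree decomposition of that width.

Treewidth 2.
One such decomposition:
Bags: B1 = {5, 6, 7}  B2 = {2, 5, 7}  B3 = {0, 2, 7}  B4 = {0, 1, 2}  B5 = {0, 1, 3}  B6 = {1, 3, 4}
Tree: B1–B2, B2–B3, B3–B4, B4–B5, B5–B6

Every bag has size at most 3, so the width is 3 − 1 = 2 and tw(G) ≤ 2. The edges 6–5–2–7–6 form a cycle, so G is not a tree and its treewidth is at least 2. Combining the bounds, tw(G) = 2.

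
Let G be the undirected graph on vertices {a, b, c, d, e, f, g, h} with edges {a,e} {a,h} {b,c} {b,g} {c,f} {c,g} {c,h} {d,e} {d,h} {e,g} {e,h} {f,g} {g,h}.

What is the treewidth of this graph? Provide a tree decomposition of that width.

Treewidth 2.
One optimal decomposition is:
Bags: B1 = {c, g, h}  B2 = {e, g, h}  B3 = {d, e, h}  B4 = {c, f, g}  B5 = {b, c, g}  B6 = {a, e, h}
Tree: B1–B2, B2–B3, B1–B4, B4–B5, B3–B6

Each bag holds 3 vertices, so the decomposition has width 2, which upper-bounds the treewidth. Conversely, {d, e, h} is a clique of size 3, and the vertices of any clique must share a bag in every tree decomposition; so some bag has ≥ 3 vertices and tw(G) ≥ 2. Hence tw(G) = 2 exactly.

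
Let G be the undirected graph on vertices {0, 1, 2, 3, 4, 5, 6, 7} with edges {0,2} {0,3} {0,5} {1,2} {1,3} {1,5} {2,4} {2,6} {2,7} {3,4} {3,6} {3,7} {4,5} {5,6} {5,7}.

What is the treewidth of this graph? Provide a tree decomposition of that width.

Each bag holds 4 vertices, so the decomposition has width 3, which upper-bounds the treewidth. For the lower bound: the 4 vertex sets {1,2}, {3,7}, {5}, {0} are disjoint, each induces a connected subgraph, and every pair is joined by at least one edge of G. Contracting each set to a single vertex therefore yields K_{4} as a minor, and since treewidth is minor-monotone, tw(G) ≥ tw(K_{4}) = 3. The upper and lower bounds meet at 3, so that is the treewidth.

Treewidth 3.
One optimal decomposition is:
Bags: B1 = {1, 2, 3, 5}  B2 = {2, 3, 5, 7}  B3 = {0, 2, 3, 5}  B4 = {2, 3, 4, 5}  B5 = {2, 3, 5, 6}
Tree: B1–B2, B2–B3, B3–B4, B4–B5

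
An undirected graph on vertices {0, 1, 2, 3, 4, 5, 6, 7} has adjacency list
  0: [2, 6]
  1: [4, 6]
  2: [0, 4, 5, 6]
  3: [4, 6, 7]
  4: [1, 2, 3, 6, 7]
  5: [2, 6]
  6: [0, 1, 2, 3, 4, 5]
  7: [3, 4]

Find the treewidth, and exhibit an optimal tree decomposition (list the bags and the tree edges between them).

Treewidth 2.
One such decomposition:
Bags: B1 = {2, 4, 6}  B2 = {3, 4, 6}  B3 = {3, 4, 7}  B4 = {2, 5, 6}  B5 = {0, 2, 6}  B6 = {1, 4, 6}
Tree: B1–B2, B2–B3, B1–B4, B4–B5, B2–B6

Every bag has size at most 3, so the width is 3 − 1 = 2 and tw(G) ≤ 2. On the other hand G contains the 3-clique {1, 4, 6}. A clique must lie in a single bag of any decomposition, so no decomposition can have width below 2. Hence tw(G) = 2 exactly.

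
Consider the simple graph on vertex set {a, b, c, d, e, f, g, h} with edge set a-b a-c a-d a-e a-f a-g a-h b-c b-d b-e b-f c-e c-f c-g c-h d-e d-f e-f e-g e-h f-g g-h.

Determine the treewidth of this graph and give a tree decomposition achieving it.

Treewidth 4.
One optimal decomposition is:
Bags: B1 = {a, b, c, e, f}  B2 = {a, b, d, e, f}  B3 = {a, c, e, f, g}  B4 = {a, c, e, g, h}
Tree: B1–B2, B1–B3, B3–B4

Each bag holds 5 vertices, so the decomposition has width 4, which upper-bounds the treewidth. On the other hand G contains the 5-clique {a, c, e, g, h}. A clique must lie in a single bag of any decomposition, so no decomposition can have width below 4. Hence tw(G) = 4 exactly.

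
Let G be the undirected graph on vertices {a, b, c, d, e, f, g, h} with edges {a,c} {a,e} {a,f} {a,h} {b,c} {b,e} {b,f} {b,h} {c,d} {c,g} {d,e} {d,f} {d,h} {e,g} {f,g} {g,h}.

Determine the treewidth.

A width-4 tree decomposition is:
Bags: B1 = {a, b, d, e, g}  B2 = {a, b, c, d, g}  B3 = {a, b, d, g, h}  B4 = {a, b, d, f, g}
Tree: B1–B2, B2–B3, B3–B4
Every bag has size at most 5, so the width is 5 − 1 = 4 and tw(G) ≤ 4. For the lower bound: the 5 vertex sets {d,e}, {b,c}, {a,h}, {g}, {f} are disjoint, each induces a connected subgraph, and every pair is joined by at least one edge of G. Contracting each set to a single vertex therefore yields K_{5} as a minor, and since treewidth is minor-monotone, tw(G) ≥ tw(K_{5}) = 4. Therefore the treewidth is 4.

4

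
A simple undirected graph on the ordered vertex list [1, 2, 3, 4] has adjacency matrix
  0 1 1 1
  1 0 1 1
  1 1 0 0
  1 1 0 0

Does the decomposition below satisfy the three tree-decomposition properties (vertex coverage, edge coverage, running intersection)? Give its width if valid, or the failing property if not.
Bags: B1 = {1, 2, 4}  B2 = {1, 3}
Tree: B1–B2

No — edge (2,3) lies in no bag.

A tree decomposition must satisfy three properties: every vertex lies in some bag; for every edge, both endpoints lie together in some bag; and for every vertex, the bags containing it form a connected subtree. Here edge (2,3) lies in no bag, so the decomposition is invalid.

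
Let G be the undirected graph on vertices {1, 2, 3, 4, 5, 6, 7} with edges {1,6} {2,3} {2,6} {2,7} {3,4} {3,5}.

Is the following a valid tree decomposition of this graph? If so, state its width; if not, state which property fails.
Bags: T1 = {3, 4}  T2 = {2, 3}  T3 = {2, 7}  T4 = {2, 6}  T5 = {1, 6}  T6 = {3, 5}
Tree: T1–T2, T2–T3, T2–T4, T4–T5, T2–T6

Checking the three conditions: (i) the bags cover all of {1, 2, 3, 4, 5, 6, 7}; (ii) for each edge, some bag contains both endpoints; (iii) the bags containing any fixed vertex form a subtree. All hold, so the decomposition is valid with width 2 − 1 = 1.

Yes; width 1.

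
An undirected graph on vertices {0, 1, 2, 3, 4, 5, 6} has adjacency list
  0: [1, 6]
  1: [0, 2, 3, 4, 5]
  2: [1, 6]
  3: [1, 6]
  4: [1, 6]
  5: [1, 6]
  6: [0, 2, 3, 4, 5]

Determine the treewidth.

2

A width-2 tree decomposition is:
Bags: B1 = {1, 5, 6}  B2 = {0, 1, 6}  B3 = {1, 3, 6}  B4 = {1, 4, 6}  B5 = {1, 2, 6}
Tree: B1–B2, B2–B3, B3–B4, B4–B5
The largest bag has 3 vertices, giving width 2; this decomposition certifies tw(G) ≤ 2. Since 6–5–1–0–6 is a cycle in G, G is not acyclic. Forests are exactly the graphs of treewidth ≤ 1, so tw(G) ≥ 2. Combining the bounds, tw(G) = 2.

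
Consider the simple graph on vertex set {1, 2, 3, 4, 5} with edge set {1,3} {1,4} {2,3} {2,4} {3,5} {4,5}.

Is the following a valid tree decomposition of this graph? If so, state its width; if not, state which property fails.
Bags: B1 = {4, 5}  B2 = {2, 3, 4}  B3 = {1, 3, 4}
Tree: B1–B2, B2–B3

No — edge (3,5) lies in no bag.

A tree decomposition must satisfy three properties: every vertex lies in some bag; for every edge, both endpoints lie together in some bag; and for every vertex, the bags containing it form a connected subtree. Here edge (3,5) lies in no bag, so the decomposition is invalid.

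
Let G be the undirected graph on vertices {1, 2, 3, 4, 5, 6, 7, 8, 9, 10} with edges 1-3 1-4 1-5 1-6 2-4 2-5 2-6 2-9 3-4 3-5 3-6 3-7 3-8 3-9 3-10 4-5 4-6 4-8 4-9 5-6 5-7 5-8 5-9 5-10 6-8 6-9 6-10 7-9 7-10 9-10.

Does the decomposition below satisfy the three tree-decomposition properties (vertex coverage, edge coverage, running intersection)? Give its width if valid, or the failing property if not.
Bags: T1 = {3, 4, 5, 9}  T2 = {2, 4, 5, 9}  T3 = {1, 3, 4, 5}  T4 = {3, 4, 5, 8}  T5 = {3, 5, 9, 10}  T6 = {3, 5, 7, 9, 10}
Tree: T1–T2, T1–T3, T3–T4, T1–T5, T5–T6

No — vertex 6 appears in no bag.

A tree decomposition must satisfy three properties: every vertex lies in some bag; for every edge, both endpoints lie together in some bag; and for every vertex, the bags containing it form a connected subtree. Here vertex 6 appears in no bag, so the decomposition is invalid.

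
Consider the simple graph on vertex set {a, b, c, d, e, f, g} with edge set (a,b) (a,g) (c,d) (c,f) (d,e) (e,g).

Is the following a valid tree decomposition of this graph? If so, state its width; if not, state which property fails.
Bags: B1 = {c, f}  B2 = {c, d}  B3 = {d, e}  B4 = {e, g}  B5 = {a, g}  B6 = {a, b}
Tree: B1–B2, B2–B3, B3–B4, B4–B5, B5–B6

Yes; width 1.

Checking the three conditions: (i) the bags cover all of {a, b, c, d, e, f, g}; (ii) for each edge, some bag contains both endpoints; (iii) the bags containing any fixed vertex form a subtree. All hold, so the decomposition is valid with width 2 − 1 = 1.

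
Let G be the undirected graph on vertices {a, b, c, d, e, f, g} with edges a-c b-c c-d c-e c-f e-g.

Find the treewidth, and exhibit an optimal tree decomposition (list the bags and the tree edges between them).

Treewidth 1.
One optimal decomposition is:
Bags: B1 = {c, e}  B2 = {c, f}  B3 = {a, c}  B4 = {c, d}  B5 = {b, c}  B6 = {e, g}
Tree: B1–B2, B1–B3, B3–B4, B4–B5, B1–B6

Every bag has size at most 2, so the width is 2 − 1 = 1 and tw(G) ≤ 1. Any graph with an edge has treewidth ≥ 1, and G has the edge e–c. The upper and lower bounds meet at 1, so that is the treewidth.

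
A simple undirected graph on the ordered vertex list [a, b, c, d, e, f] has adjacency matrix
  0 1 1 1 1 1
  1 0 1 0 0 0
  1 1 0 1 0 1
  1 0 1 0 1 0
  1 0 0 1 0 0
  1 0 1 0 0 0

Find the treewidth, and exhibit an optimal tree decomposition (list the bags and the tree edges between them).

Every bag has size at most 3, so the width is 3 − 1 = 2 and tw(G) ≤ 2. On the other hand G contains the 3-clique {a, d, e}. A clique must lie in a single bag of any decomposition, so no decomposition can have width below 2. Hence tw(G) = 2 exactly.

Treewidth 2.
One such decomposition:
Bags: B1 = {a, c, d}  B2 = {a, d, e}  B3 = {a, c, f}  B4 = {a, b, c}
Tree: B1–B2, B1–B3, B1–B4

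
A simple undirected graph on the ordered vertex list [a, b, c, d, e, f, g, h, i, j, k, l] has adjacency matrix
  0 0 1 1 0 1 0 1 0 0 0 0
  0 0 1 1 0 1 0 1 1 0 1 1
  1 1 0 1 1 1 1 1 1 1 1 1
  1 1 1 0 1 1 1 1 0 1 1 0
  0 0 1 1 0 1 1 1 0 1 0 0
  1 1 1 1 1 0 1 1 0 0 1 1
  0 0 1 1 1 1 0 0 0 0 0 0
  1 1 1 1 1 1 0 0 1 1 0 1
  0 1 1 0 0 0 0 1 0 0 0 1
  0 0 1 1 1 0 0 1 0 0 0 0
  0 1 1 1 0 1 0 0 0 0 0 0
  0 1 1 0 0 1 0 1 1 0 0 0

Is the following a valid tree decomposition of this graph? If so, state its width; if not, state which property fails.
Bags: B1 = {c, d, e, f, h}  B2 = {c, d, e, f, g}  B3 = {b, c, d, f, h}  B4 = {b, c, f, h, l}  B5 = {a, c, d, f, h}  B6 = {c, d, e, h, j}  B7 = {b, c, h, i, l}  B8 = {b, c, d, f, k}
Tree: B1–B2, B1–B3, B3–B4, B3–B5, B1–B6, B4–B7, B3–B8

Yes; width 4.

Every vertex of G appears in some bag (union = {a, b, c, d, e, f, g, h, i, j, k, l}); every edge is covered by a bag; and for each vertex v the set of bags containing v is connected in the bag tree. The decomposition is therefore valid. The largest bag has 5 vertices, so the width is 4.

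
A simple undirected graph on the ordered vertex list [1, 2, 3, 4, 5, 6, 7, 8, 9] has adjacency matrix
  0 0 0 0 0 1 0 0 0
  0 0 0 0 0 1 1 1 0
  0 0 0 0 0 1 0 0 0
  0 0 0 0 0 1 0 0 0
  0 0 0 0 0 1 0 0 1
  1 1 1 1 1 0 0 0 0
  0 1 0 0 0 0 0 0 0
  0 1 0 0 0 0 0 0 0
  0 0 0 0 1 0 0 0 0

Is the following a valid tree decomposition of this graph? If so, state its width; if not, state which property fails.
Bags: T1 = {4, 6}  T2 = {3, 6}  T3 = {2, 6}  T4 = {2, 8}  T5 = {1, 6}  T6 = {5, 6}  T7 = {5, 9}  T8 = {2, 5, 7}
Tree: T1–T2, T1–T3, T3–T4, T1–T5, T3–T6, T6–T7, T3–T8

No — bags containing vertex 5 are not connected in the tree.

A tree decomposition must satisfy three properties: every vertex lies in some bag; for every edge, both endpoints lie together in some bag; and for every vertex, the bags containing it form a connected subtree. Here bags containing vertex 5 are not connected in the tree, so the decomposition is invalid.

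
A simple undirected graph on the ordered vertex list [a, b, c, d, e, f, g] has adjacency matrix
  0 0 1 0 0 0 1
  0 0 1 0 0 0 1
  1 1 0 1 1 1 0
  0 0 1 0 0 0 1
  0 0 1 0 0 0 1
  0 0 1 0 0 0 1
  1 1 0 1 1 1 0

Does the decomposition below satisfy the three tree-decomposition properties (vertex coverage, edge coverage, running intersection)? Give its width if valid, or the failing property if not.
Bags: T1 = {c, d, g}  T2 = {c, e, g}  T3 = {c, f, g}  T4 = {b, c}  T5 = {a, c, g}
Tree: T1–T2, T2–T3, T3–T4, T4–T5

No — edge (g,b) lies in no bag.

A tree decomposition must satisfy three properties: every vertex lies in some bag; for every edge, both endpoints lie together in some bag; and for every vertex, the bags containing it form a connected subtree. Here edge (g,b) lies in no bag, so the decomposition is invalid.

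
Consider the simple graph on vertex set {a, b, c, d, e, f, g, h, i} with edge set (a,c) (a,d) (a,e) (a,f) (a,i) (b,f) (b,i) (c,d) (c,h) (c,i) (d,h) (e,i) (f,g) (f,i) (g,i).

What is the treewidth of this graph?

2

A width-2 tree decomposition is:
Bags: B1 = {a, e, i}  B2 = {a, f, i}  B3 = {b, f, i}  B4 = {f, g, i}  B5 = {a, c, i}  B6 = {a, c, d}  B7 = {c, d, h}
Tree: B1–B2, B2–B3, B3–B4, B1–B5, B5–B6, B6–B7
The largest bag has 3 vertices, giving width 2; this decomposition certifies tw(G) ≤ 2. Conversely, {c, d, h} is a clique of size 3, and the vertices of any clique must share a bag in every tree decomposition; so some bag has ≥ 3 vertices and tw(G) ≥ 2. Therefore the treewidth is 2.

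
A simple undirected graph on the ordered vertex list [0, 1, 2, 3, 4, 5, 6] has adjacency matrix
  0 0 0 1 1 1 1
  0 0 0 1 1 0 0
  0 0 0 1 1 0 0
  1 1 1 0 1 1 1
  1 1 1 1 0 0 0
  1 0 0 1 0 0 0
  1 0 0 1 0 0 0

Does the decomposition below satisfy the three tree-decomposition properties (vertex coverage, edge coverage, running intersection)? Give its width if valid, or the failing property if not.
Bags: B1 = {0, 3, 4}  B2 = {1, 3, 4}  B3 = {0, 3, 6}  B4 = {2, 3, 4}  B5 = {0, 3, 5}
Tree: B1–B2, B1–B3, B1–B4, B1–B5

Vertex coverage: the bags together contain {0, 1, 2, 3, 4, 5, 6}, the full vertex set. Edge coverage: each edge of G has both endpoints in at least one bag. Running intersection: for every vertex, the bags containing it form a connected subtree. All three properties hold, so this is a valid tree decomposition of width max|bag| − 1 = 2, and hence tw(G) ≤ 2.

Yes; width 2.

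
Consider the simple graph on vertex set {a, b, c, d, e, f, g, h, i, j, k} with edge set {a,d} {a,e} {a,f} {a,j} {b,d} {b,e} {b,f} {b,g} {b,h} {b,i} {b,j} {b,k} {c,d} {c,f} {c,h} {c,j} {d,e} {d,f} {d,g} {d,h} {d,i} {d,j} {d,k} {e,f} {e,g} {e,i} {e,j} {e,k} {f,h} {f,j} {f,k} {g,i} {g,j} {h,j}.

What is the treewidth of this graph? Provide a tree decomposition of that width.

The largest bag has 5 vertices, giving width 4; this decomposition certifies tw(G) ≤ 4. On the other hand G contains the 5-clique {b, d, e, g, j}. A clique must lie in a single bag of any decomposition, so no decomposition can have width below 4. Hence tw(G) = 4 exactly.

Treewidth 4.
Bags: B1 = {b, d, e, f, j}  B2 = {a, d, e, f, j}  B3 = {b, d, e, g, j}  B4 = {b, d, e, f, k}  B5 = {b, d, f, h, j}  B6 = {b, d, e, g, i}  B7 = {c, d, f, h, j}
Tree: B1–B2, B1–B3, B1–B4, B1–B5, B3–B6, B5–B7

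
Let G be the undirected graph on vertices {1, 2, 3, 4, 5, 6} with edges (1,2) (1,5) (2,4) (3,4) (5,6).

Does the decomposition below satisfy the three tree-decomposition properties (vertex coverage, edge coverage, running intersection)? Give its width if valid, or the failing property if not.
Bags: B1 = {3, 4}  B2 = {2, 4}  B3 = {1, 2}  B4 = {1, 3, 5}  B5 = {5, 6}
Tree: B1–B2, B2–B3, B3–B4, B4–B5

A tree decomposition must satisfy three properties: every vertex lies in some bag; for every edge, both endpoints lie together in some bag; and for every vertex, the bags containing it form a connected subtree. Here bags containing vertex 3 are not connected in the tree, so the decomposition is invalid.

No — bags containing vertex 3 are not connected in the tree.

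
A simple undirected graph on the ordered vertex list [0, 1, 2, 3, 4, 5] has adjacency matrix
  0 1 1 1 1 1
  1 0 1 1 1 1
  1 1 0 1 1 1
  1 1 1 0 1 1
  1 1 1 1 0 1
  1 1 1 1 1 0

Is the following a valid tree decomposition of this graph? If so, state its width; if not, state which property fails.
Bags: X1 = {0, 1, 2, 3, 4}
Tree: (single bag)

No — vertex 5 appears in no bag.

A tree decomposition must satisfy three properties: every vertex lies in some bag; for every edge, both endpoints lie together in some bag; and for every vertex, the bags containing it form a connected subtree. Here vertex 5 appears in no bag, so the decomposition is invalid.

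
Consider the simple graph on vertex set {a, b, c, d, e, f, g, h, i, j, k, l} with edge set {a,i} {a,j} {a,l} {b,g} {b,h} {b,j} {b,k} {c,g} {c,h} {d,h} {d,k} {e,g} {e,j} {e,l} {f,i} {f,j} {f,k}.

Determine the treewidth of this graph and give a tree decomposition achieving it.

Every bag has size at most 4, so the width is 4 − 1 = 3 and tw(G) ≤ 3. For the lower bound: the 4 vertex sets {c,d,h}, {k}, {b}, {e,f,g,j} are disjoint, each induces a connected subgraph, and every pair is joined by at least one edge of G. Contracting each set to a single vertex therefore yields K_{4} as a minor, and since treewidth is minor-monotone, tw(G) ≥ tw(K_{4}) = 3. Combining the bounds, tw(G) = 3.

Treewidth 3.
Bags: B1 = {c, d, h, k}  B2 = {b, c, h, k}  B3 = {b, c, g, k}  B4 = {b, f, g, k}  B5 = {b, f, g, j}  B6 = {e, f, g, j}  B7 = {e, f, i, j}  B8 = {a, e, i, j}  B9 = {a, e, i, l}
Tree: B1–B2, B2–B3, B3–B4, B4–B5, B5–B6, B6–B7, B7–B8, B8–B9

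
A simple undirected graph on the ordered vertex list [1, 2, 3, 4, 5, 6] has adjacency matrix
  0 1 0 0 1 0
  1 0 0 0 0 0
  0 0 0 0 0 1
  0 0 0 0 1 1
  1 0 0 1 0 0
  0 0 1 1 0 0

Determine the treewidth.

A width-1 tree decomposition is:
Bags: B1 = {1, 2}  B2 = {1, 5}  B3 = {4, 5}  B4 = {4, 6}  B5 = {3, 6}
Tree: B1–B2, B2–B3, B3–B4, B4–B5
Each bag holds 2 vertices, so the decomposition has width 1, which upper-bounds the treewidth. G has an edge, so its treewidth is at least 1. Hence tw(G) = 1 exactly.

1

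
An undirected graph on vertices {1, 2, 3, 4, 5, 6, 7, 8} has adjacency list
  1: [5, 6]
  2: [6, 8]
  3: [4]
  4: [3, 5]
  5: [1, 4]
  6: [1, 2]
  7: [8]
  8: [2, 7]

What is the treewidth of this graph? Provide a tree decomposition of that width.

Each bag holds 2 vertices, so the decomposition has width 1, which upper-bounds the treewidth. G has an edge, so its treewidth is at least 1. Hence tw(G) = 1 exactly.

Treewidth 1.
One optimal decomposition is:
Bags: B1 = {3, 4}  B2 = {4, 5}  B3 = {1, 5}  B4 = {1, 6}  B5 = {2, 6}  B6 = {2, 8}  B7 = {7, 8}
Tree: B1–B2, B2–B3, B3–B4, B4–B5, B5–B6, B6–B7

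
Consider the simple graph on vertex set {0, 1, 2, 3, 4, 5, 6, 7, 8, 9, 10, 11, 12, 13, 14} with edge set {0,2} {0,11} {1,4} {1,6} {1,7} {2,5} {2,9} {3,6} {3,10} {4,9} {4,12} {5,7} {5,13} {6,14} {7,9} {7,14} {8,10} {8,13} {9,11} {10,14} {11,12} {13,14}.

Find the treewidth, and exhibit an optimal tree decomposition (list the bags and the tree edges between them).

Each bag holds 4 vertices, so the decomposition has width 3, which upper-bounds the treewidth. For the lower bound: the 4 vertex sets {3,8,10}, {13}, {14}, {1,5,6,7} are disjoint, each induces a connected subgraph, and every pair is joined by at least one edge of G. Contracting each set to a single vertex therefore yields K_{4} as a minor, and since treewidth is minor-monotone, tw(G) ≥ tw(K_{4}) = 3. The upper and lower bounds meet at 3, so that is the treewidth.

Treewidth 3.
One such decomposition:
Bags: B1 = {3, 8, 10, 13}  B2 = {3, 10, 13, 14}  B3 = {3, 6, 13, 14}  B4 = {5, 6, 13, 14}  B5 = {5, 6, 7, 14}  B6 = {1, 5, 6, 7}  B7 = {1, 2, 5, 7}  B8 = {1, 2, 7, 9}  B9 = {1, 2, 4, 9}  B10 = {0, 2, 4, 9}  B11 = {0, 4, 9, 11}  B12 = {0, 4, 11, 12}
Tree: B1–B2, B2–B3, B3–B4, B4–B5, B5–B6, B6–B7, B7–B8, B8–B9, B9–B10, B10–B11, B11–B12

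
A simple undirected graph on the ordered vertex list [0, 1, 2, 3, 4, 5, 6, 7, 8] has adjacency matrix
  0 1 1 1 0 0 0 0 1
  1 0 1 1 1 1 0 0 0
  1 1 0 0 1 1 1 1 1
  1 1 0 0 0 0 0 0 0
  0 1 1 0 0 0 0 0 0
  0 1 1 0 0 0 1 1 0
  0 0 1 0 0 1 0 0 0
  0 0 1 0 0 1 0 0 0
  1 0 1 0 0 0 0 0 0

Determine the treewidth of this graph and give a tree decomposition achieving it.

Treewidth 2.
One such decomposition:
Bags: B1 = {0, 1, 2}  B2 = {0, 1, 3}  B3 = {0, 2, 8}  B4 = {1, 2, 5}  B5 = {1, 2, 4}  B6 = {2, 5, 6}  B7 = {2, 5, 7}
Tree: B1–B2, B1–B3, B1–B4, B4–B5, B4–B6, B4–B7

Each bag holds 3 vertices, so the decomposition has width 2, which upper-bounds the treewidth. For the lower bound, the 3 vertices {0, 2, 8} are pairwise adjacent, and any tree decomposition puts a clique entirely inside one bag — forcing width ≥ 2. The upper and lower bounds meet at 2, so that is the treewidth.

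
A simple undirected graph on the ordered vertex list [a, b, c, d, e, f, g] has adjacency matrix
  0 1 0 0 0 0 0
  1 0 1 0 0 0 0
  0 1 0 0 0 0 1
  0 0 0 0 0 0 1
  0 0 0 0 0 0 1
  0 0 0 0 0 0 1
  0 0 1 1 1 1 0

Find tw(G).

A width-1 tree decomposition is:
Bags: B1 = {a, b}  B2 = {b, c}  B3 = {c, g}  B4 = {d, g}  B5 = {e, g}  B6 = {f, g}
Tree: B1–B2, B2–B3, B3–B4, B3–B5, B3–B6
Each bag holds 2 vertices, so the decomposition has width 1, which upper-bounds the treewidth. Any graph with an edge has treewidth ≥ 1, and G has the edge a–b. The upper and lower bounds meet at 1, so that is the treewidth.

1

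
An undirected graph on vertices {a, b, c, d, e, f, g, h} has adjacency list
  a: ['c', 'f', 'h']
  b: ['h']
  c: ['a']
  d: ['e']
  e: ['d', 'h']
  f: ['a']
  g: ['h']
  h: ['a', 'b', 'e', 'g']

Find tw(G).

1

A width-1 tree decomposition is:
Bags: B1 = {d, e}  B2 = {e, h}  B3 = {b, h}  B4 = {a, h}  B5 = {a, f}  B6 = {a, c}  B7 = {g, h}
Tree: B1–B2, B2–B3, B3–B4, B4–B5, B5–B6, B3–B7
Each bag holds 2 vertices, so the decomposition has width 1, which upper-bounds the treewidth. Since G has at least one edge (e.g. d–e), it is not an edgeless graph, so tw(G) ≥ 1. Combining the bounds, tw(G) = 1.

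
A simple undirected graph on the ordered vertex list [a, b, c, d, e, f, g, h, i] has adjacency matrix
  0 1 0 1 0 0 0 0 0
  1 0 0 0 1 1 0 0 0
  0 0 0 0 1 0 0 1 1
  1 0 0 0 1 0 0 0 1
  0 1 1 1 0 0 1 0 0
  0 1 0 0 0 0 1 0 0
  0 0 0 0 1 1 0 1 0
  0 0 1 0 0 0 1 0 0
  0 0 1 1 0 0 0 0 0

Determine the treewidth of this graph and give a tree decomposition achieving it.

The largest bag has 4 vertices, giving width 3; this decomposition certifies tw(G) ≤ 3. For the lower bound: the 4 vertex sets {a,d,i}, {c}, {e}, {b,f,g,h} are disjoint, each induces a connected subgraph, and every pair is joined by at least one edge of G. Contracting each set to a single vertex therefore yields K_{4} as a minor, and since treewidth is minor-monotone, tw(G) ≥ tw(K_{4}) = 3. Therefore the treewidth is 3.

Treewidth 3.
One such decomposition:
Bags: B1 = {a, c, d, i}  B2 = {a, c, d, e}  B3 = {a, b, c, e}  B4 = {b, c, e, h}  B5 = {b, e, g, h}  B6 = {b, f, g, h}
Tree: B1–B2, B2–B3, B3–B4, B4–B5, B5–B6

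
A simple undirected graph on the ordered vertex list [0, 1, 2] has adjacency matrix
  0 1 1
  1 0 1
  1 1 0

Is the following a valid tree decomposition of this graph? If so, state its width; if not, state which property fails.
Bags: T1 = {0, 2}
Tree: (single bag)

No — vertex 1 appears in no bag.

A tree decomposition must satisfy three properties: every vertex lies in some bag; for every edge, both endpoints lie together in some bag; and for every vertex, the bags containing it form a connected subtree. Here vertex 1 appears in no bag, so the decomposition is invalid.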